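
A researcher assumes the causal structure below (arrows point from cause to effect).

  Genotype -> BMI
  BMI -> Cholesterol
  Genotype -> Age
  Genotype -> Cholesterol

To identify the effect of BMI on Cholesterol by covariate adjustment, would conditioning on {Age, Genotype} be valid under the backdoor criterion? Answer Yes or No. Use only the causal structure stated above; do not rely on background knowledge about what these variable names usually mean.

Backdoor paths from BMI to Cholesterol (paths whose first edge points into BMI):
  P1: BMI <- Genotype -> Cholesterol
Condition 1 (no descendant of BMI in the set): holds — descendants of BMI are {Cholesterol}; none are in {Age, Genotype}.
Condition 2 (every backdoor path blocked by {Age, Genotype}):
  P1: blocked at fork node Genotype ∈ conditioning set.
{Age, Genotype} satisfies the backdoor criterion.

Yes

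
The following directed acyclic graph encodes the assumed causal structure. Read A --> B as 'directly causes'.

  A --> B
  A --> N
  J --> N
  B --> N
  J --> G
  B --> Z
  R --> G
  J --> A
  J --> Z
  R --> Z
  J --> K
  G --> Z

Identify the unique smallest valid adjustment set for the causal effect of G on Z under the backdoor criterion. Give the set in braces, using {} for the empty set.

Variables eligible for adjustment (non-descendants of G, excluding G and Z): {A, B, J, K, N, R}.
Backdoor paths from G to Z:
  P1: G <- J -> A -> B -> Z
  P2: G <- J -> A -> N <- B -> Z
  P3: G <- J -> N <- A -> B -> Z
  P4: G <- J -> N <- B -> Z
  P5: G <- J -> Z
  P6: G <- R -> Z
The empty set is not sufficient: P1 (G <- J -> A -> B -> Z) has no collider blocking it and no conditioned non-collider, so it is open.
Try {J, R}:
  P1: blocked at fork node J ∈ conditioning set.
  P2: blocked at fork node J ∈ conditioning set.
  P3: blocked at fork node J ∈ conditioning set.
  P4: blocked at fork node J ∈ conditioning set.
  P5: blocked at fork node J ∈ conditioning set.
  P6: blocked at fork node R ∈ conditioning set.
{J, R} contains no descendant of G and blocks every backdoor path.
Every element of {J, R} is needed (dropping J leaves P1 open; dropping R leaves P6 open), so no proper subset is valid.
Among all size-2 subsets of the eligible variables, only {J, R} blocks every backdoor path, so it is the unique smallest valid adjustment set.

{J, R}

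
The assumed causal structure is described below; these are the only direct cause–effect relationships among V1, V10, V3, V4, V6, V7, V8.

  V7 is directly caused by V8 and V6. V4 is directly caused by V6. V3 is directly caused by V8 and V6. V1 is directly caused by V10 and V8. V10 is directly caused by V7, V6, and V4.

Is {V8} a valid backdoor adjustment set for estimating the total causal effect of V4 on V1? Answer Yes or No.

No

Backdoor paths from V4 to V1 (paths whose first edge points into V4):
  P1: V4 <- V6 -> V3 <- V8 -> V7 -> V10 -> V1
  P2: V4 <- V6 -> V3 <- V8 -> V1
  P3: V4 <- V6 -> V7 <- V8 -> V1
  P4: V4 <- V6 -> V7 -> V10 -> V1
  P5: V4 <- V6 -> V10 <- V7 <- V8 -> V1
  P6: V4 <- V6 -> V10 -> V1
Condition 1 (no descendant of V4 in the set): holds — descendants of V4 are {V1, V10}; none are in {V8}.
Condition 2 (every backdoor path blocked by {V8}):
  P1: blocked at collider V3 (neither it nor any descendant is in the conditioning set).
  P2: blocked at collider V3 (neither it nor any descendant is in the conditioning set).
  P3: blocked at collider V7 (neither it nor any descendant is in the conditioning set).
  P4: open — no interior node is in the conditioning set.
  P5: blocked at collider V10 (neither it nor any descendant is in the conditioning set).
  P6: open — no interior node is in the conditioning set.
{V8} does not satisfy the backdoor criterion.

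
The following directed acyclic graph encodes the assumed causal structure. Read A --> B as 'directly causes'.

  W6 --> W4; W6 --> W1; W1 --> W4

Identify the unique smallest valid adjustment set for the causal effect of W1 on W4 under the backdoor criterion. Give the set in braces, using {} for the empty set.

Variables eligible for adjustment (non-descendants of W1, excluding W1 and W4): {W6}.
Backdoor paths from W1 to W4:
  P1: W1 <- W6 -> W4
The empty set is not sufficient: P1 (W1 <- W6 -> W4) has no collider blocking it and no conditioned non-collider, so it is open.
Try {W6}:
  P1: blocked at fork node W6 ∈ conditioning set.
{W6} contains no descendant of W1 and blocks every backdoor path.
{W6} is the unique smallest valid adjustment set.

{W6}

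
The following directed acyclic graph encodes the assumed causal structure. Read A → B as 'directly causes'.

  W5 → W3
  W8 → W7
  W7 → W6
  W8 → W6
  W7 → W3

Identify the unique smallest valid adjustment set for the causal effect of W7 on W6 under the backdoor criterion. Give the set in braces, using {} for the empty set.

Variables eligible for adjustment (non-descendants of W7, excluding W7 and W6): {W5, W8}.
Backdoor paths from W7 to W6:
  P1: W7 <- W8 -> W6
The empty set is not sufficient: P1 (W7 <- W8 -> W6) has no collider blocking it and no conditioned non-collider, so it is open.
Try {W8}:
  P1: blocked at fork node W8 ∈ conditioning set.
{W8} contains no descendant of W7 and blocks every backdoor path.
No other singleton works — e.g. {W5} leaves P1 open — so {W8} is the unique smallest valid adjustment set.

{W8}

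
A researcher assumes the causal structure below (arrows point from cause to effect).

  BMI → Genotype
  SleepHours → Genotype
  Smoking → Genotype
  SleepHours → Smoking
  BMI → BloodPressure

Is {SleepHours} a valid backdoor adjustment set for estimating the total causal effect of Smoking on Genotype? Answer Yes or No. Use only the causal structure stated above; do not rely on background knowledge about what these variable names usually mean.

Yes

Backdoor paths from Smoking to Genotype (paths whose first edge points into Smoking):
  P1: Smoking <- SleepHours -> Genotype
Condition 1 (no descendant of Smoking in the set): holds — descendants of Smoking are {Genotype}; none are in {SleepHours}.
Condition 2 (every backdoor path blocked by {SleepHours}):
  P1: blocked at fork node SleepHours ∈ conditioning set.
{SleepHours} satisfies the backdoor criterion.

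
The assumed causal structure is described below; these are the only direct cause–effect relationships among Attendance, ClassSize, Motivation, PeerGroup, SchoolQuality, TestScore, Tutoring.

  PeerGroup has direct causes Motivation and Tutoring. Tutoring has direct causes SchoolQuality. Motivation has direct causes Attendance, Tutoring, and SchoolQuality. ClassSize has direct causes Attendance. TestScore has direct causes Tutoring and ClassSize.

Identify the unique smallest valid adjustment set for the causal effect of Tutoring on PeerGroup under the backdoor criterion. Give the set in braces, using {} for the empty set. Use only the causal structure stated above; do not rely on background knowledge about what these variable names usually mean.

{SchoolQuality}

Variables eligible for adjustment (non-descendants of Tutoring, excluding Tutoring and PeerGroup): {Attendance, ClassSize, SchoolQuality}.
Backdoor paths from Tutoring to PeerGroup:
  P1: Tutoring <- SchoolQuality -> Motivation -> PeerGroup
The empty set is not sufficient: P1 (Tutoring <- SchoolQuality -> Motivation -> PeerGroup) has no collider blocking it and no conditioned non-collider, so it is open.
Try {SchoolQuality}:
  P1: blocked at fork node SchoolQuality ∈ conditioning set.
{SchoolQuality} contains no descendant of Tutoring and blocks every backdoor path.
No other singleton works — e.g. {Attendance} leaves P1 open — so {SchoolQuality} is the unique smallest valid adjustment set.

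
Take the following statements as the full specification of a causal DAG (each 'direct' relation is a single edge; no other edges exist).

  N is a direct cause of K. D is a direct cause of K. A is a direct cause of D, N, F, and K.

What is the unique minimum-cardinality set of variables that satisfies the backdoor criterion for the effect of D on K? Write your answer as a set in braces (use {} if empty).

{A}

Variables eligible for adjustment (non-descendants of D, excluding D and K): {A, F, N}.
Backdoor paths from D to K:
  P1: D <- A -> N -> K
  P2: D <- A -> K
The empty set is not sufficient: P1 (D <- A -> N -> K) has no collider blocking it and no conditioned non-collider, so it is open.
Try {A}:
  P1: blocked at fork node A ∈ conditioning set.
  P2: blocked at fork node A ∈ conditioning set.
{A} contains no descendant of D and blocks every backdoor path.
No other singleton works — e.g. {F} leaves P1 open — so {A} is the unique smallest valid adjustment set.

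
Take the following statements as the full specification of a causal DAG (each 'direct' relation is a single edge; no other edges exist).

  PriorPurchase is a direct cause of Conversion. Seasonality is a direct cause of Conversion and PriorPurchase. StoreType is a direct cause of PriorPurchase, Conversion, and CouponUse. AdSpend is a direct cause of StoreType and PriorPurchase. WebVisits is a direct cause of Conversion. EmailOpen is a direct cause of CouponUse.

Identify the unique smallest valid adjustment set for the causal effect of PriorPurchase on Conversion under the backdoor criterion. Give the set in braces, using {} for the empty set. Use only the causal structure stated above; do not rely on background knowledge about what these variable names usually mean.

{Seasonality, StoreType}

Variables eligible for adjustment (non-descendants of PriorPurchase, excluding PriorPurchase and Conversion): {AdSpend, CouponUse, EmailOpen, Seasonality, StoreType, WebVisits}.
Backdoor paths from PriorPurchase to Conversion:
  P1: PriorPurchase <- AdSpend -> StoreType -> Conversion
  P2: PriorPurchase <- Seasonality -> Conversion
  P3: PriorPurchase <- StoreType -> Conversion
The empty set is not sufficient: P1 (PriorPurchase <- AdSpend -> StoreType -> Conversion) has no collider blocking it and no conditioned non-collider, so it is open.
Try {Seasonality, StoreType}:
  P1: blocked at chain node StoreType ∈ conditioning set.
  P2: blocked at fork node Seasonality ∈ conditioning set.
  P3: blocked at fork node StoreType ∈ conditioning set.
{Seasonality, StoreType} contains no descendant of PriorPurchase and blocks every backdoor path.
Every element of {Seasonality, StoreType} is needed (dropping Seasonality leaves P2 open; dropping StoreType leaves P1 open), so no proper subset is valid.
Among all size-2 subsets of the eligible variables, only {Seasonality, StoreType} blocks every backdoor path, so it is the unique smallest valid adjustment set.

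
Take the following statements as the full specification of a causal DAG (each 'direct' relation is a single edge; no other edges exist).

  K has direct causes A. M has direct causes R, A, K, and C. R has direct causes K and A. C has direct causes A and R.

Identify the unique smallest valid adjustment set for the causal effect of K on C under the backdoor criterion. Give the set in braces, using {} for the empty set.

{A}

Variables eligible for adjustment (non-descendants of K, excluding K and C): {A}.
Backdoor paths from K to C:
  P1: K <- A -> R -> C
  P2: K <- A -> R -> M <- C
  P3: K <- A -> C
  P4: K <- A -> M <- R -> C
  P5: K <- A -> M <- C
The empty set is not sufficient: P1 (K <- A -> R -> C) has no collider blocking it and no conditioned non-collider, so it is open.
Try {A}:
  P1: blocked at fork node A ∈ conditioning set.
  P2: blocked at fork node A ∈ conditioning set.
  P3: blocked at fork node A ∈ conditioning set.
  P4: blocked at fork node A ∈ conditioning set.
  P5: blocked at fork node A ∈ conditioning set.
{A} contains no descendant of K and blocks every backdoor path.
{A} is the unique smallest valid adjustment set.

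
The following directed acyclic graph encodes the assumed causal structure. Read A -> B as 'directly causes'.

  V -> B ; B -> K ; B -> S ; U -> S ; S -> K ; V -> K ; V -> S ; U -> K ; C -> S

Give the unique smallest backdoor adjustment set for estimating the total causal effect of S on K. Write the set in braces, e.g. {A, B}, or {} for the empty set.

{B, U, V}

Variables eligible for adjustment (non-descendants of S, excluding S and K): {B, C, U, V}.
Backdoor paths from S to K:
  P1: S <- V -> B -> K
  P2: S <- V -> K
  P3: S <- B <- V -> K
  P4: S <- B -> K
  P5: S <- U -> K
The empty set is not sufficient: P1 (S <- V -> B -> K) has no collider blocking it and no conditioned non-collider, so it is open.
Try {B, U, V}:
  P1: blocked at fork node V ∈ conditioning set.
  P2: blocked at fork node V ∈ conditioning set.
  P3: blocked at chain node B ∈ conditioning set.
  P4: blocked at fork node B ∈ conditioning set.
  P5: blocked at fork node U ∈ conditioning set.
{B, U, V} contains no descendant of S and blocks every backdoor path.
Every element of {B, U, V} is needed (dropping B leaves P4 open; dropping U leaves P5 open; dropping V leaves P2 open), so no proper subset is valid.
Among all size-3 subsets of the eligible variables, only {B, U, V} blocks every backdoor path, so it is the unique smallest valid adjustment set.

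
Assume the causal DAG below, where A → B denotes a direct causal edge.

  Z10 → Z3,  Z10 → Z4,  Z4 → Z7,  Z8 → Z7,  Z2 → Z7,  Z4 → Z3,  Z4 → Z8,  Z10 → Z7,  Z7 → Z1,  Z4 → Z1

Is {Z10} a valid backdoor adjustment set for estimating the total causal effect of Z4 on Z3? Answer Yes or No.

Backdoor paths from Z4 to Z3 (paths whose first edge points into Z4):
  P1: Z4 <- Z10 -> Z3
Condition 1 (no descendant of Z4 in the set): holds — descendants of Z4 are {Z1, Z3, Z7, Z8}; none are in {Z10}.
Condition 2 (every backdoor path blocked by {Z10}):
  P1: blocked at fork node Z10 ∈ conditioning set.
{Z10} satisfies the backdoor criterion.

Yes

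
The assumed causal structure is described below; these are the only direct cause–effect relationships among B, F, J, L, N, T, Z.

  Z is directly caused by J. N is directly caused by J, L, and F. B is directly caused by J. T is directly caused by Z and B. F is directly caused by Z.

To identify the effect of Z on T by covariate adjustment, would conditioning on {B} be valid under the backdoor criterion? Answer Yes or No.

Backdoor paths from Z to T (paths whose first edge points into Z):
  P1: Z <- J -> B -> T
Condition 1 (no descendant of Z in the set): holds — descendants of Z are {F, N, T}; none are in {B}.
Condition 2 (every backdoor path blocked by {B}):
  P1: blocked at chain node B ∈ conditioning set.
{B} satisfies the backdoor criterion.

Yes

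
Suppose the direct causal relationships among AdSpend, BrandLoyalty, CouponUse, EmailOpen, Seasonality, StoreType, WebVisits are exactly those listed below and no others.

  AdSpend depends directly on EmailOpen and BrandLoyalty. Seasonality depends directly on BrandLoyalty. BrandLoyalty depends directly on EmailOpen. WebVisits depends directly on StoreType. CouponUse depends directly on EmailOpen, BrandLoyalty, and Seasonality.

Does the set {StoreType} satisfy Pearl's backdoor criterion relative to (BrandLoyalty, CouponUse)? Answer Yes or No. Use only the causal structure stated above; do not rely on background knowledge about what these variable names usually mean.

No

Backdoor paths from BrandLoyalty to CouponUse (paths whose first edge points into BrandLoyalty):
  P1: BrandLoyalty <- EmailOpen -> CouponUse
Condition 1 (no descendant of BrandLoyalty in the set): holds — descendants of BrandLoyalty are {AdSpend, CouponUse, Seasonality}; none are in {StoreType}.
Condition 2 (every backdoor path blocked by {StoreType}):
  P1: open — no interior node is in the conditioning set.
{StoreType} does not satisfy the backdoor criterion.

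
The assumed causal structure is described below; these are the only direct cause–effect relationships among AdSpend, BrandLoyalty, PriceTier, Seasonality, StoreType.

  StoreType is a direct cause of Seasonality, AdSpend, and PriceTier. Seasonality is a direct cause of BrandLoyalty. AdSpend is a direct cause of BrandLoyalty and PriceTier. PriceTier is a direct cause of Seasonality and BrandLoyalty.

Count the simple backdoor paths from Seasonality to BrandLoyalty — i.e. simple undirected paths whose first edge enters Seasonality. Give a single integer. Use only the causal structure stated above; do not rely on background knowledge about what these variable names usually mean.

A backdoor path from Seasonality to BrandLoyalty is any simple undirected path whose first edge points into Seasonality (i.e. leaves Seasonality via a parent).
Parents of Seasonality: {PriceTier, StoreType}.
Enumerating:
  P1: Seasonality <- StoreType -> AdSpend -> PriceTier -> BrandLoyalty
  P2: Seasonality <- StoreType -> AdSpend -> BrandLoyalty
  P3: Seasonality <- StoreType -> PriceTier <- AdSpend -> BrandLoyalty
  P4: Seasonality <- StoreType -> PriceTier -> BrandLoyalty
  P5: Seasonality <- PriceTier <- StoreType -> AdSpend -> BrandLoyalty
  P6: Seasonality <- PriceTier <- AdSpend -> BrandLoyalty
  P7: Seasonality <- PriceTier -> BrandLoyalty
That exhausts the simple backdoor paths. Count: 7.

7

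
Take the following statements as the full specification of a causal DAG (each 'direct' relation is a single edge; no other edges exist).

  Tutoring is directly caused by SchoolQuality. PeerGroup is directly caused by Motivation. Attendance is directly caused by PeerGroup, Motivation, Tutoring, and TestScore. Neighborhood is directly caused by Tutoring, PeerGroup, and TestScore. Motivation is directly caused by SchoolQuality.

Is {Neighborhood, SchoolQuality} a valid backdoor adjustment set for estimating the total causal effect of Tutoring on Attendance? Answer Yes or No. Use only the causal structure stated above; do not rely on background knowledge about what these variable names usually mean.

No

Backdoor paths from Tutoring to Attendance (paths whose first edge points into Tutoring):
  P1: Tutoring <- SchoolQuality -> Motivation -> PeerGroup -> Neighborhood <- TestScore -> Attendance
  P2: Tutoring <- SchoolQuality -> Motivation -> PeerGroup -> Attendance
  P3: Tutoring <- SchoolQuality -> Motivation -> Attendance
Condition 1 (no descendant of Tutoring in the set): FAILS — Neighborhood is a descendant of Tutoring.
Condition 2 (every backdoor path blocked by {Neighborhood, SchoolQuality}):
  P1: blocked at fork node SchoolQuality ∈ conditioning set.
  P2: blocked at fork node SchoolQuality ∈ conditioning set.
  P3: blocked at fork node SchoolQuality ∈ conditioning set.
{Neighborhood, SchoolQuality} does not satisfy the backdoor criterion.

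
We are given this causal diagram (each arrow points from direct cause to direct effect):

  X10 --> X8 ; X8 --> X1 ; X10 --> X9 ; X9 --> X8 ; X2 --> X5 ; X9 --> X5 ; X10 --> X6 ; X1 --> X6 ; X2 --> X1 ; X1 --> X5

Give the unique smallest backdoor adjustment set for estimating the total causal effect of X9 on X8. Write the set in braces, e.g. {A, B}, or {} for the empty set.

Variables eligible for adjustment (non-descendants of X9, excluding X9 and X8): {X10, X2}.
Backdoor paths from X9 to X8:
  P1: X9 <- X10 -> X8
  P2: X9 <- X10 -> X6 <- X1 <- X8
The empty set is not sufficient: P1 (X9 <- X10 -> X8) has no collider blocking it and no conditioned non-collider, so it is open.
Try {X10}:
  P1: blocked at fork node X10 ∈ conditioning set.
  P2: blocked at fork node X10 ∈ conditioning set.
{X10} contains no descendant of X9 and blocks every backdoor path.
No other singleton works — e.g. {X2} leaves P1 open — so {X10} is the unique smallest valid adjustment set.

{X10}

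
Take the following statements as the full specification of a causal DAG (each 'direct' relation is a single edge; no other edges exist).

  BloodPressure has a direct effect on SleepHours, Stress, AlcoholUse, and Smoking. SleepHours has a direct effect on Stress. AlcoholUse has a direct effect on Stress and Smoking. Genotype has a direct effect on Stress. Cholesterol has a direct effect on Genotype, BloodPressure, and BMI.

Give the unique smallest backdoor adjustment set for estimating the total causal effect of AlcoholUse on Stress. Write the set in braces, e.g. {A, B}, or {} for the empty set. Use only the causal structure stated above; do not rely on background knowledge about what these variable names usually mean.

{BloodPressure}

Variables eligible for adjustment (non-descendants of AlcoholUse, excluding AlcoholUse and Stress): {BMI, BloodPressure, Cholesterol, Genotype, SleepHours}.
Backdoor paths from AlcoholUse to Stress:
  P1: AlcoholUse <- BloodPressure <- Cholesterol -> Genotype -> Stress
  P2: AlcoholUse <- BloodPressure -> SleepHours -> Stress
  P3: AlcoholUse <- BloodPressure -> Stress
The empty set is not sufficient: P1 (AlcoholUse <- BloodPressure <- Cholesterol -> Genotype -> Stress) has no collider blocking it and no conditioned non-collider, so it is open.
Try {BloodPressure}:
  P1: blocked at chain node BloodPressure ∈ conditioning set.
  P2: blocked at fork node BloodPressure ∈ conditioning set.
  P3: blocked at fork node BloodPressure ∈ conditioning set.
{BloodPressure} contains no descendant of AlcoholUse and blocks every backdoor path.
No other singleton works — e.g. {Cholesterol} leaves P2 open — so {BloodPressure} is the unique smallest valid adjustment set.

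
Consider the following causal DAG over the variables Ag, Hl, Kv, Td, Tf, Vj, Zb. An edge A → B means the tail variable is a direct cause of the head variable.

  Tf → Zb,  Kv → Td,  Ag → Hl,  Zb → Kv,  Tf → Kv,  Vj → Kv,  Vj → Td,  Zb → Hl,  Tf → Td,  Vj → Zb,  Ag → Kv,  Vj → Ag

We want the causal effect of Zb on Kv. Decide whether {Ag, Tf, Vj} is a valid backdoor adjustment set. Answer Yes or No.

Yes

Backdoor paths from Zb to Kv (paths whose first edge points into Zb):
  P1: Zb <- Tf -> Kv
  P2: Zb <- Tf -> Td <- Vj -> Ag -> Kv
  P3: Zb <- Tf -> Td <- Vj -> Kv
  P4: Zb <- Tf -> Td <- Kv
  P5: Zb <- Vj -> Ag -> Kv
  P6: Zb <- Vj -> Kv
  P7: Zb <- Vj -> Td <- Tf -> Kv
  P8: Zb <- Vj -> Td <- Kv
Condition 1 (no descendant of Zb in the set): holds — descendants of Zb are {Hl, Kv, Td}; none are in {Ag, Tf, Vj}.
Condition 2 (every backdoor path blocked by {Ag, Tf, Vj}):
  P1: blocked at fork node Tf ∈ conditioning set.
  P2: blocked at fork node Tf ∈ conditioning set.
  P3: blocked at fork node Tf ∈ conditioning set.
  P4: blocked at fork node Tf ∈ conditioning set.
  P5: blocked at fork node Vj ∈ conditioning set.
  P6: blocked at fork node Vj ∈ conditioning set.
  P7: blocked at fork node Vj ∈ conditioning set.
  P8: blocked at fork node Vj ∈ conditioning set.
{Ag, Tf, Vj} satisfies the backdoor criterion.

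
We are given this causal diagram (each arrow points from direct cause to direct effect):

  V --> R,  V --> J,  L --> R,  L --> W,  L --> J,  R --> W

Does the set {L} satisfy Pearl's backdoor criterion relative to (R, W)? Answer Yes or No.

Yes

Backdoor paths from R to W (paths whose first edge points into R):
  P1: R <- V -> J <- L -> W
  P2: R <- L -> W
Condition 1 (no descendant of R in the set): holds — descendants of R are {W}; none are in {L}.
Condition 2 (every backdoor path blocked by {L}):
  P1: blocked at collider J (neither it nor any descendant is in the conditioning set).
  P2: blocked at fork node L ∈ conditioning set.
{L} satisfies the backdoor criterion.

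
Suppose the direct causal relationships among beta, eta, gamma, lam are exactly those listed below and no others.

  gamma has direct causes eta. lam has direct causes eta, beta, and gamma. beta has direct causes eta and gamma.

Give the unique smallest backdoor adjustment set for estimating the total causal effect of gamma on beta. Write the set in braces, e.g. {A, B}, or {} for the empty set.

{eta}

Variables eligible for adjustment (non-descendants of gamma, excluding gamma and beta): {eta}.
Backdoor paths from gamma to beta:
  P1: gamma <- eta -> beta
  P2: gamma <- eta -> lam <- beta
The empty set is not sufficient: P1 (gamma <- eta -> beta) has no collider blocking it and no conditioned non-collider, so it is open.
Try {eta}:
  P1: blocked at fork node eta ∈ conditioning set.
  P2: blocked at fork node eta ∈ conditioning set.
{eta} contains no descendant of gamma and blocks every backdoor path.
{eta} is the unique smallest valid adjustment set.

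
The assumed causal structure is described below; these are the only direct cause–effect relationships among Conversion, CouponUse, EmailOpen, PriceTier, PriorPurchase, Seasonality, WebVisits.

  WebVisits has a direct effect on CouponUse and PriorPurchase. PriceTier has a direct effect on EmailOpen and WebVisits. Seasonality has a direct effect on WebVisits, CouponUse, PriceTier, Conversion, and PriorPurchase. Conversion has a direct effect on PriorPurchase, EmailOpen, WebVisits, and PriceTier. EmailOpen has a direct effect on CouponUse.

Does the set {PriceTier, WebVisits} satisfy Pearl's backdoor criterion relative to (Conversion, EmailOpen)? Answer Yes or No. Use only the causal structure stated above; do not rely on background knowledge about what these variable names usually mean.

Backdoor paths from Conversion to EmailOpen (paths whose first edge points into Conversion):
  P1: Conversion <- Seasonality -> PriceTier -> WebVisits -> CouponUse <- EmailOpen
  P2: Conversion <- Seasonality -> PriceTier -> EmailOpen
  P3: Conversion <- Seasonality -> WebVisits <- PriceTier -> EmailOpen
  P4: Conversion <- Seasonality -> WebVisits -> CouponUse <- EmailOpen
  P5: Conversion <- Seasonality -> CouponUse <- WebVisits <- PriceTier -> EmailOpen
  P6: Conversion <- Seasonality -> CouponUse <- EmailOpen
  P7: Conversion <- Seasonality -> PriorPurchase <- WebVisits <- PriceTier -> EmailOpen
  P8: Conversion <- Seasonality -> PriorPurchase <- WebVisits -> CouponUse <- EmailOpen
Condition 1 (no descendant of Conversion in the set): FAILS — PriceTier and WebVisits are descendants of Conversion.
Condition 2 (every backdoor path blocked by {PriceTier, WebVisits}):
  P1: blocked at chain node PriceTier ∈ conditioning set.
  P2: blocked at chain node PriceTier ∈ conditioning set.
  P3: blocked at fork node PriceTier ∈ conditioning set.
  P4: blocked at chain node WebVisits ∈ conditioning set.
  P5: blocked at collider CouponUse (neither it nor any descendant is in the conditioning set).
  P6: blocked at collider CouponUse (neither it nor any descendant is in the conditioning set).
  P7: blocked at collider PriorPurchase (neither it nor any descendant is in the conditioning set).
  P8: blocked at collider PriorPurchase (neither it nor any descendant is in the conditioning set).
{PriceTier, WebVisits} does not satisfy the backdoor criterion.

No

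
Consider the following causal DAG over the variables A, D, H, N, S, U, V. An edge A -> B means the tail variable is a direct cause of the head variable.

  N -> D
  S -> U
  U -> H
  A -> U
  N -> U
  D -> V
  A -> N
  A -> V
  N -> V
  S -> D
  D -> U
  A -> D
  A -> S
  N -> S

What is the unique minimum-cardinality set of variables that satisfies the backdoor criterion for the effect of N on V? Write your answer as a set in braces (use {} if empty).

Variables eligible for adjustment (non-descendants of N, excluding N and V): {A}.
Backdoor paths from N to V:
  P1: N <- A -> S -> D -> V
  P2: N <- A -> S -> U <- D -> V
  P3: N <- A -> D -> V
  P4: N <- A -> U <- S -> D -> V
  P5: N <- A -> U <- D -> V
  P6: N <- A -> V
The empty set is not sufficient: P1 (N <- A -> S -> D -> V) has no collider blocking it and no conditioned non-collider, so it is open.
Try {A}:
  P1: blocked at fork node A ∈ conditioning set.
  P2: blocked at fork node A ∈ conditioning set.
  P3: blocked at fork node A ∈ conditioning set.
  P4: blocked at fork node A ∈ conditioning set.
  P5: blocked at fork node A ∈ conditioning set.
  P6: blocked at fork node A ∈ conditioning set.
{A} contains no descendant of N and blocks every backdoor path.
{A} is the unique smallest valid adjustment set.

{A}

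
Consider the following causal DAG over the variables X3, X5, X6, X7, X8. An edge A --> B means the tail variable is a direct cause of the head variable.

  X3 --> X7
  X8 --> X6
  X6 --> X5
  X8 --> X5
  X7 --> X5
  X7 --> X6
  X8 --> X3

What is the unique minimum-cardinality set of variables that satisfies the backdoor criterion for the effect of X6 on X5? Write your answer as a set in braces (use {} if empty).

{X7, X8}

Variables eligible for adjustment (non-descendants of X6, excluding X6 and X5): {X3, X7, X8}.
Backdoor paths from X6 to X5:
  P1: X6 <- X8 -> X3 -> X7 -> X5
  P2: X6 <- X8 -> X5
  P3: X6 <- X7 <- X3 <- X8 -> X5
  P4: X6 <- X7 -> X5
The empty set is not sufficient: P1 (X6 <- X8 -> X3 -> X7 -> X5) has no collider blocking it and no conditioned non-collider, so it is open.
Try {X7, X8}:
  P1: blocked at fork node X8 ∈ conditioning set.
  P2: blocked at fork node X8 ∈ conditioning set.
  P3: blocked at chain node X7 ∈ conditioning set.
  P4: blocked at fork node X7 ∈ conditioning set.
{X7, X8} contains no descendant of X6 and blocks every backdoor path.
Every element of {X7, X8} is needed (dropping X7 leaves P4 open; dropping X8 leaves P2 open), so no proper subset is valid.
Among all size-2 subsets of the eligible variables, only {X7, X8} blocks every backdoor path, so it is the unique smallest valid adjustment set.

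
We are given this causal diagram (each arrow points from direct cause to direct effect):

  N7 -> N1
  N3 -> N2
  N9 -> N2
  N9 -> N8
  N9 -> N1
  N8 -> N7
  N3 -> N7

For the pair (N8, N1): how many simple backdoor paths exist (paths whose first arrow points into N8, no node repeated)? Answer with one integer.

2

A backdoor path from N8 to N1 is any simple undirected path whose first edge points into N8 (i.e. leaves N8 via a parent).
Parents of N8: {N9}.
Enumerating:
  P1: N8 <- N9 -> N2 <- N3 -> N7 -> N1
  P2: N8 <- N9 -> N1
That exhausts the simple backdoor paths. Count: 2.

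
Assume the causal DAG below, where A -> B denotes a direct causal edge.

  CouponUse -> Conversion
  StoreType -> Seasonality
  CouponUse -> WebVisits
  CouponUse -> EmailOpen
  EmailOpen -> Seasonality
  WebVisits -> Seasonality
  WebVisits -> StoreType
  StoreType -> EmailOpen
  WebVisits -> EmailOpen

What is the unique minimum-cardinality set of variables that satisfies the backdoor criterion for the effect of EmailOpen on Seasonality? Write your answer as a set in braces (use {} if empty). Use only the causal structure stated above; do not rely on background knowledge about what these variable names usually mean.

Variables eligible for adjustment (non-descendants of EmailOpen, excluding EmailOpen and Seasonality): {Conversion, CouponUse, StoreType, WebVisits}.
Backdoor paths from EmailOpen to Seasonality:
  P1: EmailOpen <- CouponUse -> WebVisits -> StoreType -> Seasonality
  P2: EmailOpen <- CouponUse -> WebVisits -> Seasonality
  P3: EmailOpen <- WebVisits -> StoreType -> Seasonality
  P4: EmailOpen <- WebVisits -> Seasonality
  P5: EmailOpen <- StoreType <- WebVisits -> Seasonality
  P6: EmailOpen <- StoreType -> Seasonality
The empty set is not sufficient: P1 (EmailOpen <- CouponUse -> WebVisits -> StoreType -> Seasonality) has no collider blocking it and no conditioned non-collider, so it is open.
Try {StoreType, WebVisits}:
  P1: blocked at chain node WebVisits ∈ conditioning set.
  P2: blocked at chain node WebVisits ∈ conditioning set.
  P3: blocked at fork node WebVisits ∈ conditioning set.
  P4: blocked at fork node WebVisits ∈ conditioning set.
  P5: blocked at chain node StoreType ∈ conditioning set.
  P6: blocked at fork node StoreType ∈ conditioning set.
{StoreType, WebVisits} contains no descendant of EmailOpen and blocks every backdoor path.
Every element of {StoreType, WebVisits} is needed (dropping StoreType leaves P6 open; dropping WebVisits leaves P2 open), so no proper subset is valid.
Among all size-2 subsets of the eligible variables, only {StoreType, WebVisits} blocks every backdoor path, so it is the unique smallest valid adjustment set.

{StoreType, WebVisits}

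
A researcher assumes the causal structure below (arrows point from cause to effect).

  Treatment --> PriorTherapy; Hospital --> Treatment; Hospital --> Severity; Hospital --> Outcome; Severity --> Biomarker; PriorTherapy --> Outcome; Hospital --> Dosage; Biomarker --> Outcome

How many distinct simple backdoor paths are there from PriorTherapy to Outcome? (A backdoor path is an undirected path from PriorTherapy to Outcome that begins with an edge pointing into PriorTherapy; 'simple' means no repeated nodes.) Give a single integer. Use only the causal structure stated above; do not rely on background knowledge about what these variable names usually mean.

A backdoor path from PriorTherapy to Outcome is any simple undirected path whose first edge points into PriorTherapy (i.e. leaves PriorTherapy via a parent).
Parents of PriorTherapy: {Treatment}.
Enumerating:
  P1: PriorTherapy <- Treatment <- Hospital -> Severity -> Biomarker -> Outcome
  P2: PriorTherapy <- Treatment <- Hospital -> Outcome
That exhausts the simple backdoor paths. Count: 2.

2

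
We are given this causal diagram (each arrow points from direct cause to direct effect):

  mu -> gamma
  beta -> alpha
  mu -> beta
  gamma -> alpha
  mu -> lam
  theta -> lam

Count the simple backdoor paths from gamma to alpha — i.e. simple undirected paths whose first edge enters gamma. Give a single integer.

1

A backdoor path from gamma to alpha is any simple undirected path whose first edge points into gamma (i.e. leaves gamma via a parent).
Parents of gamma: {mu}.
Enumerating:
  P1: gamma <- mu -> beta -> alpha
That exhausts the simple backdoor paths. Count: 1.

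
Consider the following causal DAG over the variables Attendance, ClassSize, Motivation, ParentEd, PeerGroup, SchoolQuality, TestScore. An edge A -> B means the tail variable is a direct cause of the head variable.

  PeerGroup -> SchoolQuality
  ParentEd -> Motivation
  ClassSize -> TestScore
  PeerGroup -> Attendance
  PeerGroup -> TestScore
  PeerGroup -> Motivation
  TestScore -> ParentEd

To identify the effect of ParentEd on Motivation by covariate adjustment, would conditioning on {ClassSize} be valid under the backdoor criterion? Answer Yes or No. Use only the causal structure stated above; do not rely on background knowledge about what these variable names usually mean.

No

Backdoor paths from ParentEd to Motivation (paths whose first edge points into ParentEd):
  P1: ParentEd <- TestScore <- PeerGroup -> Motivation
Condition 1 (no descendant of ParentEd in the set): holds — descendants of ParentEd are {Motivation}; none are in {ClassSize}.
Condition 2 (every backdoor path blocked by {ClassSize}):
  P1: open — no interior node is in the conditioning set.
{ClassSize} does not satisfy the backdoor criterion.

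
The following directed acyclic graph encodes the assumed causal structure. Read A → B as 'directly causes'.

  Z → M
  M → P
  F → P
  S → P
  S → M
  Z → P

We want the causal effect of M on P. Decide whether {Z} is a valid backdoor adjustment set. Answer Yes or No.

Backdoor paths from M to P (paths whose first edge points into M):
  P1: M <- Z -> P
  P2: M <- S -> P
Condition 1 (no descendant of M in the set): holds — descendants of M are {P}; none are in {Z}.
Condition 2 (every backdoor path blocked by {Z}):
  P1: blocked at fork node Z ∈ conditioning set.
  P2: open — no interior node is in the conditioning set.
{Z} does not satisfy the backdoor criterion.

No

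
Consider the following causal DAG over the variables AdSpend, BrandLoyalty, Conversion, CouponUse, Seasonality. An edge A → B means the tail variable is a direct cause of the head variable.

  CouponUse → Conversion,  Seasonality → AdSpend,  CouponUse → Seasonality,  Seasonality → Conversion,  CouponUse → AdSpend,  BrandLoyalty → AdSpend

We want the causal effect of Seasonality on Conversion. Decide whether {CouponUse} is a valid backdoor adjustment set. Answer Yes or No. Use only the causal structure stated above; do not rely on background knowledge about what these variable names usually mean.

Backdoor paths from Seasonality to Conversion (paths whose first edge points into Seasonality):
  P1: Seasonality <- CouponUse -> Conversion
Condition 1 (no descendant of Seasonality in the set): holds — descendants of Seasonality are {AdSpend, Conversion}; none are in {CouponUse}.
Condition 2 (every backdoor path blocked by {CouponUse}):
  P1: blocked at fork node CouponUse ∈ conditioning set.
{CouponUse} satisfies the backdoor criterion.

Yes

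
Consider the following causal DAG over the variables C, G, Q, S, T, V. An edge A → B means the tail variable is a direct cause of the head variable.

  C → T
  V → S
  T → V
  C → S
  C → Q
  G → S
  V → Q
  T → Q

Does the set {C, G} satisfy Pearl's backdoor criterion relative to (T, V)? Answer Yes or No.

Backdoor paths from T to V (paths whose first edge points into T):
  P1: T <- C -> S <- V
  P2: T <- C -> Q <- V
Condition 1 (no descendant of T in the set): holds — descendants of T are {Q, S, V}; none are in {C, G}.
Condition 2 (every backdoor path blocked by {C, G}):
  P1: blocked at fork node C ∈ conditioning set.
  P2: blocked at fork node C ∈ conditioning set.
{C, G} satisfies the backdoor criterion.

Yes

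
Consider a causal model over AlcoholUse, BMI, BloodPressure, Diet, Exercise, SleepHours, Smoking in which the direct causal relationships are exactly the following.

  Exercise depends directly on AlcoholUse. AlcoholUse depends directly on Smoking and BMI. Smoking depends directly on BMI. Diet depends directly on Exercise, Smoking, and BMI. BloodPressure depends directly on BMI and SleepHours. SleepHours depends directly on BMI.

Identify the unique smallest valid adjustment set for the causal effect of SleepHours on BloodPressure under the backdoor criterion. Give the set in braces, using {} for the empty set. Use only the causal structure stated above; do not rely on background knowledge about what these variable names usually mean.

{BMI}

Variables eligible for adjustment (non-descendants of SleepHours, excluding SleepHours and BloodPressure): {AlcoholUse, BMI, Diet, Exercise, Smoking}.
Backdoor paths from SleepHours to BloodPressure:
  P1: SleepHours <- BMI -> BloodPressure
The empty set is not sufficient: P1 (SleepHours <- BMI -> BloodPressure) has no collider blocking it and no conditioned non-collider, so it is open.
Try {BMI}:
  P1: blocked at fork node BMI ∈ conditioning set.
{BMI} contains no descendant of SleepHours and blocks every backdoor path.
No other singleton works — e.g. {Smoking} leaves P1 open — so {BMI} is the unique smallest valid adjustment set.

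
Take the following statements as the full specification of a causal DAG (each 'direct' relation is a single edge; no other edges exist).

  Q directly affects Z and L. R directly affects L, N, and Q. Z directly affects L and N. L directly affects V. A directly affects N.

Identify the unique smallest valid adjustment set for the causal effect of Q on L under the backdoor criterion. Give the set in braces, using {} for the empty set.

{R}

Variables eligible for adjustment (non-descendants of Q, excluding Q and L): {A, R}.
Backdoor paths from Q to L:
  P1: Q <- R -> L
  P2: Q <- R -> N <- Z -> L
The empty set is not sufficient: P1 (Q <- R -> L) has no collider blocking it and no conditioned non-collider, so it is open.
Try {R}:
  P1: blocked at fork node R ∈ conditioning set.
  P2: blocked at fork node R ∈ conditioning set.
{R} contains no descendant of Q and blocks every backdoor path.
No other singleton works — e.g. {A} leaves P1 open — so {R} is the unique smallest valid adjustment set.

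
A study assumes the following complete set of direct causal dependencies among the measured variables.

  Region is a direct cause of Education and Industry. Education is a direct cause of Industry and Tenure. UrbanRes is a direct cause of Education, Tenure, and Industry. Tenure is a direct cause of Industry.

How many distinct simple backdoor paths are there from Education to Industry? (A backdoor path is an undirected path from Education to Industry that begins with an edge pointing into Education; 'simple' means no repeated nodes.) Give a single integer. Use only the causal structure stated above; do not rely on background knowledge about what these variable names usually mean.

3

A backdoor path from Education to Industry is any simple undirected path whose first edge points into Education (i.e. leaves Education via a parent).
Parents of Education: {Region, UrbanRes}.
Enumerating:
  P1: Education <- UrbanRes -> Tenure -> Industry
  P2: Education <- UrbanRes -> Industry
  P3: Education <- Region -> Industry
That exhausts the simple backdoor paths. Count: 3.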